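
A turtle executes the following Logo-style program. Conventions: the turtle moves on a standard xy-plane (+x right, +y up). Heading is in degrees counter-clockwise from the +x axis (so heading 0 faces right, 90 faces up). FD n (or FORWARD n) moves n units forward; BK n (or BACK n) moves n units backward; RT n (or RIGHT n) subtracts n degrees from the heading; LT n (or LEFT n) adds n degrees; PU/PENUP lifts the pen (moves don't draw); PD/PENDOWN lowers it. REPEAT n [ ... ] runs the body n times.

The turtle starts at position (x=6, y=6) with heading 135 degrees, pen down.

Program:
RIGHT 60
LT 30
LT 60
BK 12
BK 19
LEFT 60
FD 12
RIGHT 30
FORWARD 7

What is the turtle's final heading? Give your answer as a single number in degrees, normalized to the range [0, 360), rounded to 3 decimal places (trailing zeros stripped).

Executing turtle program step by step:
Start: pos=(6,6), heading=135, pen down
RT 60: heading 135 -> 75
LT 30: heading 75 -> 105
LT 60: heading 105 -> 165
BK 12: (6,6) -> (17.591,2.894) [heading=165, draw]
BK 19: (17.591,2.894) -> (35.944,-2.023) [heading=165, draw]
LT 60: heading 165 -> 225
FD 12: (35.944,-2.023) -> (27.458,-10.509) [heading=225, draw]
RT 30: heading 225 -> 195
FD 7: (27.458,-10.509) -> (20.697,-12.32) [heading=195, draw]
Final: pos=(20.697,-12.32), heading=195, 4 segment(s) drawn

Answer: 195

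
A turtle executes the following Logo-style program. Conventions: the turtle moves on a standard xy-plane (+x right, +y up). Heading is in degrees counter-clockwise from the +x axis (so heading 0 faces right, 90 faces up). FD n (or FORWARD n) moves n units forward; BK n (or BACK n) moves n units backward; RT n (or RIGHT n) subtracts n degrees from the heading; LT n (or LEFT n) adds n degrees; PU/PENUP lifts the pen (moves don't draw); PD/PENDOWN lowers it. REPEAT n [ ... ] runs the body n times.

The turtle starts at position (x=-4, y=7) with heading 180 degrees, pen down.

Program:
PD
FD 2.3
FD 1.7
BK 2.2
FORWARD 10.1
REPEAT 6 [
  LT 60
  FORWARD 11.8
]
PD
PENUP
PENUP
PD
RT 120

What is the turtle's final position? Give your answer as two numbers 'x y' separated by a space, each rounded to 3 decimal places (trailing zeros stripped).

Executing turtle program step by step:
Start: pos=(-4,7), heading=180, pen down
PD: pen down
FD 2.3: (-4,7) -> (-6.3,7) [heading=180, draw]
FD 1.7: (-6.3,7) -> (-8,7) [heading=180, draw]
BK 2.2: (-8,7) -> (-5.8,7) [heading=180, draw]
FD 10.1: (-5.8,7) -> (-15.9,7) [heading=180, draw]
REPEAT 6 [
  -- iteration 1/6 --
  LT 60: heading 180 -> 240
  FD 11.8: (-15.9,7) -> (-21.8,-3.219) [heading=240, draw]
  -- iteration 2/6 --
  LT 60: heading 240 -> 300
  FD 11.8: (-21.8,-3.219) -> (-15.9,-13.438) [heading=300, draw]
  -- iteration 3/6 --
  LT 60: heading 300 -> 0
  FD 11.8: (-15.9,-13.438) -> (-4.1,-13.438) [heading=0, draw]
  -- iteration 4/6 --
  LT 60: heading 0 -> 60
  FD 11.8: (-4.1,-13.438) -> (1.8,-3.219) [heading=60, draw]
  -- iteration 5/6 --
  LT 60: heading 60 -> 120
  FD 11.8: (1.8,-3.219) -> (-4.1,7) [heading=120, draw]
  -- iteration 6/6 --
  LT 60: heading 120 -> 180
  FD 11.8: (-4.1,7) -> (-15.9,7) [heading=180, draw]
]
PD: pen down
PU: pen up
PU: pen up
PD: pen down
RT 120: heading 180 -> 60
Final: pos=(-15.9,7), heading=60, 10 segment(s) drawn

Answer: -15.9 7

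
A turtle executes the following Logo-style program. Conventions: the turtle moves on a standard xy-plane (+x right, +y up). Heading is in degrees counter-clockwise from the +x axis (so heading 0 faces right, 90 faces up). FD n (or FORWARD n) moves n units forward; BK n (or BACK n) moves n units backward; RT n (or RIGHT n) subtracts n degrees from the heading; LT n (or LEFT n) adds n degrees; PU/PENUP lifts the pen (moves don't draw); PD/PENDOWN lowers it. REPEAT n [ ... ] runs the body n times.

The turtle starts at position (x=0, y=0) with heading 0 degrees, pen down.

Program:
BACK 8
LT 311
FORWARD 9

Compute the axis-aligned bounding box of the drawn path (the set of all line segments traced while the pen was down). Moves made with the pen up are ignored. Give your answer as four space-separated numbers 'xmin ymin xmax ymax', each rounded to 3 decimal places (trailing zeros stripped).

Answer: -8 -6.792 0 0

Derivation:
Executing turtle program step by step:
Start: pos=(0,0), heading=0, pen down
BK 8: (0,0) -> (-8,0) [heading=0, draw]
LT 311: heading 0 -> 311
FD 9: (-8,0) -> (-2.095,-6.792) [heading=311, draw]
Final: pos=(-2.095,-6.792), heading=311, 2 segment(s) drawn

Segment endpoints: x in {-8, -2.095, 0}, y in {-6.792, 0}
xmin=-8, ymin=-6.792, xmax=0, ymax=0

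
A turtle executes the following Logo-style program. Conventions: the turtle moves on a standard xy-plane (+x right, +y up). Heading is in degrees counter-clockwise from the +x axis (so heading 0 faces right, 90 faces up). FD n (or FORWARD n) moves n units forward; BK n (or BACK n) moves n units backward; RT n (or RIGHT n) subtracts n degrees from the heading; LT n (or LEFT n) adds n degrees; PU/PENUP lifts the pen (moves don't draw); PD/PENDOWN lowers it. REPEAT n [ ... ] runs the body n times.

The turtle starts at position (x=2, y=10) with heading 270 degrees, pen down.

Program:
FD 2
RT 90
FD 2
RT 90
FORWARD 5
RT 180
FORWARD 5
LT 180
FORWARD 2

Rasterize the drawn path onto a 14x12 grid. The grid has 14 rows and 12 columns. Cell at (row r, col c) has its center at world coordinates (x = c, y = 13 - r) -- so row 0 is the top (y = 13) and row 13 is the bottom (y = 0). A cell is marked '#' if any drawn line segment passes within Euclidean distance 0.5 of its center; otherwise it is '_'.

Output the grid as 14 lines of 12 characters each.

Segment 0: (2,10) -> (2,8)
Segment 1: (2,8) -> (-0,8)
Segment 2: (-0,8) -> (-0,13)
Segment 3: (-0,13) -> (0,8)
Segment 4: (0,8) -> (0,10)

Answer: #___________
#___________
#___________
#_#_________
#_#_________
###_________
____________
____________
____________
____________
____________
____________
____________
____________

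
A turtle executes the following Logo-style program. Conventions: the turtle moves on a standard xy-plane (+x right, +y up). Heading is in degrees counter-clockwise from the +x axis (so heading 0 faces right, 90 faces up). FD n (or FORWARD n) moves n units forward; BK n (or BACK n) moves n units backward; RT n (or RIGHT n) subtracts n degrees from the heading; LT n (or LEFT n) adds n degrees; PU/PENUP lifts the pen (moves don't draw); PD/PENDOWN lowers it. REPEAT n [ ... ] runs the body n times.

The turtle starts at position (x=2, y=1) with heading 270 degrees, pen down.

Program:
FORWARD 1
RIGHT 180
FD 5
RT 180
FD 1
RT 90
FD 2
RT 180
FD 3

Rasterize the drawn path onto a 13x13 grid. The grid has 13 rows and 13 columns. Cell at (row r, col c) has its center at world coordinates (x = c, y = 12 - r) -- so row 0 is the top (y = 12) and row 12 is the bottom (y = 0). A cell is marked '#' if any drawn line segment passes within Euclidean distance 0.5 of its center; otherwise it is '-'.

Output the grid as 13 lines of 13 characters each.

Segment 0: (2,1) -> (2,0)
Segment 1: (2,0) -> (2,5)
Segment 2: (2,5) -> (2,4)
Segment 3: (2,4) -> (0,4)
Segment 4: (0,4) -> (3,4)

Answer: -------------
-------------
-------------
-------------
-------------
-------------
-------------
--#----------
####---------
--#----------
--#----------
--#----------
--#----------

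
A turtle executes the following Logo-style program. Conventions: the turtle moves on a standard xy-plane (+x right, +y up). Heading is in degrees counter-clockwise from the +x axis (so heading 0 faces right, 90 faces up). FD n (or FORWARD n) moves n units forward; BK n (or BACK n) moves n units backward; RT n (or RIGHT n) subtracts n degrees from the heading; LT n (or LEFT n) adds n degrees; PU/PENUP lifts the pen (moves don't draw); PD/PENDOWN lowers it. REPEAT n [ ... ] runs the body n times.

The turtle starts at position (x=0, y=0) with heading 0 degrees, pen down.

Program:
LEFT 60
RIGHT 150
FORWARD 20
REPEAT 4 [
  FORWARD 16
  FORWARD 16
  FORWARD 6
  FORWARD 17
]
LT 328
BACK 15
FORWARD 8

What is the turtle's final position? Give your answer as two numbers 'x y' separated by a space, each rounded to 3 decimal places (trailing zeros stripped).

Executing turtle program step by step:
Start: pos=(0,0), heading=0, pen down
LT 60: heading 0 -> 60
RT 150: heading 60 -> 270
FD 20: (0,0) -> (0,-20) [heading=270, draw]
REPEAT 4 [
  -- iteration 1/4 --
  FD 16: (0,-20) -> (0,-36) [heading=270, draw]
  FD 16: (0,-36) -> (0,-52) [heading=270, draw]
  FD 6: (0,-52) -> (0,-58) [heading=270, draw]
  FD 17: (0,-58) -> (0,-75) [heading=270, draw]
  -- iteration 2/4 --
  FD 16: (0,-75) -> (0,-91) [heading=270, draw]
  FD 16: (0,-91) -> (0,-107) [heading=270, draw]
  FD 6: (0,-107) -> (0,-113) [heading=270, draw]
  FD 17: (0,-113) -> (0,-130) [heading=270, draw]
  -- iteration 3/4 --
  FD 16: (0,-130) -> (0,-146) [heading=270, draw]
  FD 16: (0,-146) -> (0,-162) [heading=270, draw]
  FD 6: (0,-162) -> (0,-168) [heading=270, draw]
  FD 17: (0,-168) -> (0,-185) [heading=270, draw]
  -- iteration 4/4 --
  FD 16: (0,-185) -> (0,-201) [heading=270, draw]
  FD 16: (0,-201) -> (0,-217) [heading=270, draw]
  FD 6: (0,-217) -> (0,-223) [heading=270, draw]
  FD 17: (0,-223) -> (0,-240) [heading=270, draw]
]
LT 328: heading 270 -> 238
BK 15: (0,-240) -> (7.949,-227.279) [heading=238, draw]
FD 8: (7.949,-227.279) -> (3.709,-234.064) [heading=238, draw]
Final: pos=(3.709,-234.064), heading=238, 19 segment(s) drawn

Answer: 3.709 -234.064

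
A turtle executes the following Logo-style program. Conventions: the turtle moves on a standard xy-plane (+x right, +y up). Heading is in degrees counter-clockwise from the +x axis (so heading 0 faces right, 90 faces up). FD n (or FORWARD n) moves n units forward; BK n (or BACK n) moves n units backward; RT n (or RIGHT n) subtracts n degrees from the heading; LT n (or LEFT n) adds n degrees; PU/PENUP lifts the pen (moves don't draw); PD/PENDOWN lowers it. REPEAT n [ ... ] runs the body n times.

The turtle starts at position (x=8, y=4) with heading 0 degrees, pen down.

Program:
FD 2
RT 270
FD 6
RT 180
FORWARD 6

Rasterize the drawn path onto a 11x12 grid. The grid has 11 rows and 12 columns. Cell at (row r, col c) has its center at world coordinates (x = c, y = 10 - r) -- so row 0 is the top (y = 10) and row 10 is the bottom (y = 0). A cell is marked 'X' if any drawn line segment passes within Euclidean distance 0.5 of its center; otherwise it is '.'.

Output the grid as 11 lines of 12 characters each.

Answer: ..........X.
..........X.
..........X.
..........X.
..........X.
..........X.
........XXX.
............
............
............
............

Derivation:
Segment 0: (8,4) -> (10,4)
Segment 1: (10,4) -> (10,10)
Segment 2: (10,10) -> (10,4)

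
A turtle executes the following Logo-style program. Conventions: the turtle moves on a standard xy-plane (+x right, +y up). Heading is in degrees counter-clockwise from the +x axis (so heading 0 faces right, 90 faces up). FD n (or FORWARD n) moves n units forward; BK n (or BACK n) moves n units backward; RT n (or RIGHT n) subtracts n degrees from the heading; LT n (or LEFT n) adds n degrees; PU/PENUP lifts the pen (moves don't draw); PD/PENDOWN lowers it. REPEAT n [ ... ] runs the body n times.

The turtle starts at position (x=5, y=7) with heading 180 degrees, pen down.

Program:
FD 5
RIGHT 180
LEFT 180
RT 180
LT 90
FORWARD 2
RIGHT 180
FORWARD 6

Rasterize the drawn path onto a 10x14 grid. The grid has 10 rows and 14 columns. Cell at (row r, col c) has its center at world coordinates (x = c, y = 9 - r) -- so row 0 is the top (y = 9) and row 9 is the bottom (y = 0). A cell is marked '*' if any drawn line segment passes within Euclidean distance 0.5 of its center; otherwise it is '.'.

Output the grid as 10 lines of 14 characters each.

Answer: *.............
*.............
******........
*.............
*.............
*.............
*.............
..............
..............
..............

Derivation:
Segment 0: (5,7) -> (0,7)
Segment 1: (0,7) -> (0,9)
Segment 2: (0,9) -> (0,3)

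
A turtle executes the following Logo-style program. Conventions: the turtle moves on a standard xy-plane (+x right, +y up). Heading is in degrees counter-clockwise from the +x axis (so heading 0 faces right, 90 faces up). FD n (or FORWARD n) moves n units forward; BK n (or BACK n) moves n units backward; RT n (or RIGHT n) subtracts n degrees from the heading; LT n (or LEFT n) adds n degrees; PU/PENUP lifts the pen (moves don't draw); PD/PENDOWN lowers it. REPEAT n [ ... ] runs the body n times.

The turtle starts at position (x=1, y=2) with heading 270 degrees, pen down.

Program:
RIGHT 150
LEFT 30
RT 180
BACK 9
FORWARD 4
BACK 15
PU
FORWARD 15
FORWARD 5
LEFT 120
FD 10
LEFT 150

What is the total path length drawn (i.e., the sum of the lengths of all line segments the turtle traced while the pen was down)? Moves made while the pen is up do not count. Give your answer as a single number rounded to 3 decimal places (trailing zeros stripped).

Answer: 28

Derivation:
Executing turtle program step by step:
Start: pos=(1,2), heading=270, pen down
RT 150: heading 270 -> 120
LT 30: heading 120 -> 150
RT 180: heading 150 -> 330
BK 9: (1,2) -> (-6.794,6.5) [heading=330, draw]
FD 4: (-6.794,6.5) -> (-3.33,4.5) [heading=330, draw]
BK 15: (-3.33,4.5) -> (-16.321,12) [heading=330, draw]
PU: pen up
FD 15: (-16.321,12) -> (-3.33,4.5) [heading=330, move]
FD 5: (-3.33,4.5) -> (1,2) [heading=330, move]
LT 120: heading 330 -> 90
FD 10: (1,2) -> (1,12) [heading=90, move]
LT 150: heading 90 -> 240
Final: pos=(1,12), heading=240, 3 segment(s) drawn

Segment lengths:
  seg 1: (1,2) -> (-6.794,6.5), length = 9
  seg 2: (-6.794,6.5) -> (-3.33,4.5), length = 4
  seg 3: (-3.33,4.5) -> (-16.321,12), length = 15
Total = 28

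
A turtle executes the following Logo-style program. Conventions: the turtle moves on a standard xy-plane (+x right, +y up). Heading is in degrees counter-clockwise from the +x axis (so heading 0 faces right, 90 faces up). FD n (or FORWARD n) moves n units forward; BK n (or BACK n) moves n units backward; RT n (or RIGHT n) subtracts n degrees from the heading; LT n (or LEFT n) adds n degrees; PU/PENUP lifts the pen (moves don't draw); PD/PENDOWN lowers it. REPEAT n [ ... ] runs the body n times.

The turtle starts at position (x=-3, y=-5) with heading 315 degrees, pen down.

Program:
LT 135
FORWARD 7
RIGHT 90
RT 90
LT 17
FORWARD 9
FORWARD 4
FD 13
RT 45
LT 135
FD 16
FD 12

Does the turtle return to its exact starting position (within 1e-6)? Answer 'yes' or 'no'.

Answer: no

Derivation:
Executing turtle program step by step:
Start: pos=(-3,-5), heading=315, pen down
LT 135: heading 315 -> 90
FD 7: (-3,-5) -> (-3,2) [heading=90, draw]
RT 90: heading 90 -> 0
RT 90: heading 0 -> 270
LT 17: heading 270 -> 287
FD 9: (-3,2) -> (-0.369,-6.607) [heading=287, draw]
FD 4: (-0.369,-6.607) -> (0.801,-10.432) [heading=287, draw]
FD 13: (0.801,-10.432) -> (4.602,-22.864) [heading=287, draw]
RT 45: heading 287 -> 242
LT 135: heading 242 -> 17
FD 16: (4.602,-22.864) -> (19.903,-18.186) [heading=17, draw]
FD 12: (19.903,-18.186) -> (31.378,-14.678) [heading=17, draw]
Final: pos=(31.378,-14.678), heading=17, 6 segment(s) drawn

Start position: (-3, -5)
Final position: (31.378, -14.678)
Distance = 35.714; >= 1e-6 -> NOT closed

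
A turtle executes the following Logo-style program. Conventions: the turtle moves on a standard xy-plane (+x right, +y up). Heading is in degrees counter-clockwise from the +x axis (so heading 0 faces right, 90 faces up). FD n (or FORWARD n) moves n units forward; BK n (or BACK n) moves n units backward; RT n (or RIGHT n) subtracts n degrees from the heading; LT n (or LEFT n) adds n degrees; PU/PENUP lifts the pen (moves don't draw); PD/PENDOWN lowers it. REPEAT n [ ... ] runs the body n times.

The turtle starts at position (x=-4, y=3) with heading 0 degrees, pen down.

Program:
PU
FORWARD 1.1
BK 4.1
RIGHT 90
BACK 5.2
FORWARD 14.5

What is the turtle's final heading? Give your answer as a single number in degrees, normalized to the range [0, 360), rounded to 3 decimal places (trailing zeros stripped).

Executing turtle program step by step:
Start: pos=(-4,3), heading=0, pen down
PU: pen up
FD 1.1: (-4,3) -> (-2.9,3) [heading=0, move]
BK 4.1: (-2.9,3) -> (-7,3) [heading=0, move]
RT 90: heading 0 -> 270
BK 5.2: (-7,3) -> (-7,8.2) [heading=270, move]
FD 14.5: (-7,8.2) -> (-7,-6.3) [heading=270, move]
Final: pos=(-7,-6.3), heading=270, 0 segment(s) drawn

Answer: 270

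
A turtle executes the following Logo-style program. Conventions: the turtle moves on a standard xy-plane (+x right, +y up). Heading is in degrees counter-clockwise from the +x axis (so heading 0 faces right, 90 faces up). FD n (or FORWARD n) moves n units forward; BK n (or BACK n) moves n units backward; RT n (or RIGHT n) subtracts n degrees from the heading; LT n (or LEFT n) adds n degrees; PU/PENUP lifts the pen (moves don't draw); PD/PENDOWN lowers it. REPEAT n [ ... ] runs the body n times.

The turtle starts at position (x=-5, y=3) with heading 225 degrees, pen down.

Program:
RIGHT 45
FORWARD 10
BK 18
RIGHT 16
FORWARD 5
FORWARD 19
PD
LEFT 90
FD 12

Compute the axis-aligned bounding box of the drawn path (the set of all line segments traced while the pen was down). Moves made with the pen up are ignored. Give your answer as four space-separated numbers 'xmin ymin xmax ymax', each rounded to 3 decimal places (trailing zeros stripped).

Answer: -23.378 -1.92 3 9.615

Derivation:
Executing turtle program step by step:
Start: pos=(-5,3), heading=225, pen down
RT 45: heading 225 -> 180
FD 10: (-5,3) -> (-15,3) [heading=180, draw]
BK 18: (-15,3) -> (3,3) [heading=180, draw]
RT 16: heading 180 -> 164
FD 5: (3,3) -> (-1.806,4.378) [heading=164, draw]
FD 19: (-1.806,4.378) -> (-20.07,9.615) [heading=164, draw]
PD: pen down
LT 90: heading 164 -> 254
FD 12: (-20.07,9.615) -> (-23.378,-1.92) [heading=254, draw]
Final: pos=(-23.378,-1.92), heading=254, 5 segment(s) drawn

Segment endpoints: x in {-23.378, -20.07, -15, -5, -1.806, 3}, y in {-1.92, 3, 3, 3, 4.378, 9.615}
xmin=-23.378, ymin=-1.92, xmax=3, ymax=9.615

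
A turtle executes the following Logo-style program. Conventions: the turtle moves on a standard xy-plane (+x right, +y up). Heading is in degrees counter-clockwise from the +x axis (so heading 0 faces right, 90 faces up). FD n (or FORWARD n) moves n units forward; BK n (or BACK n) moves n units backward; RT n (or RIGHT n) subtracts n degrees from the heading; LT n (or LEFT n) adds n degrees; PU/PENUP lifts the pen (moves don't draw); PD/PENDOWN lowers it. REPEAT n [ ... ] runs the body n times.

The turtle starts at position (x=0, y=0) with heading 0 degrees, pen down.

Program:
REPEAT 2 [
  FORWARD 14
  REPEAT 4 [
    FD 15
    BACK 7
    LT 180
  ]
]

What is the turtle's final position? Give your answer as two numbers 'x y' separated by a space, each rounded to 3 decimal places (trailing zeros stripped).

Answer: 28 0

Derivation:
Executing turtle program step by step:
Start: pos=(0,0), heading=0, pen down
REPEAT 2 [
  -- iteration 1/2 --
  FD 14: (0,0) -> (14,0) [heading=0, draw]
  REPEAT 4 [
    -- iteration 1/4 --
    FD 15: (14,0) -> (29,0) [heading=0, draw]
    BK 7: (29,0) -> (22,0) [heading=0, draw]
    LT 180: heading 0 -> 180
    -- iteration 2/4 --
    FD 15: (22,0) -> (7,0) [heading=180, draw]
    BK 7: (7,0) -> (14,0) [heading=180, draw]
    LT 180: heading 180 -> 0
    -- iteration 3/4 --
    FD 15: (14,0) -> (29,0) [heading=0, draw]
    BK 7: (29,0) -> (22,0) [heading=0, draw]
    LT 180: heading 0 -> 180
    -- iteration 4/4 --
    FD 15: (22,0) -> (7,0) [heading=180, draw]
    BK 7: (7,0) -> (14,0) [heading=180, draw]
    LT 180: heading 180 -> 0
  ]
  -- iteration 2/2 --
  FD 14: (14,0) -> (28,0) [heading=0, draw]
  REPEAT 4 [
    -- iteration 1/4 --
    FD 15: (28,0) -> (43,0) [heading=0, draw]
    BK 7: (43,0) -> (36,0) [heading=0, draw]
    LT 180: heading 0 -> 180
    -- iteration 2/4 --
    FD 15: (36,0) -> (21,0) [heading=180, draw]
    BK 7: (21,0) -> (28,0) [heading=180, draw]
    LT 180: heading 180 -> 0
    -- iteration 3/4 --
    FD 15: (28,0) -> (43,0) [heading=0, draw]
    BK 7: (43,0) -> (36,0) [heading=0, draw]
    LT 180: heading 0 -> 180
    -- iteration 4/4 --
    FD 15: (36,0) -> (21,0) [heading=180, draw]
    BK 7: (21,0) -> (28,0) [heading=180, draw]
    LT 180: heading 180 -> 0
  ]
]
Final: pos=(28,0), heading=0, 18 segment(s) drawn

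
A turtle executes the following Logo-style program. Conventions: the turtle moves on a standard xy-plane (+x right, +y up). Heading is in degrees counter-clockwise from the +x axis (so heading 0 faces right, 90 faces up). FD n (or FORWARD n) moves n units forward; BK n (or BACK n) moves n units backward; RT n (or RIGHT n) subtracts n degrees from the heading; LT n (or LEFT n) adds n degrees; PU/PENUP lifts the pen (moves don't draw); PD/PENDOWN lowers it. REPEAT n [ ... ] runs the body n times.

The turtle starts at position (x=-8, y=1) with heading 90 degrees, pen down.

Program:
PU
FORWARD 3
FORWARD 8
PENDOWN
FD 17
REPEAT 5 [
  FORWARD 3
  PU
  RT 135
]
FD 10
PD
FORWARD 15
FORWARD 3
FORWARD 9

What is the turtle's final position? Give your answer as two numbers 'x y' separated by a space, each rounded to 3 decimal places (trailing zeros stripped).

Answer: -32.92 55.163

Derivation:
Executing turtle program step by step:
Start: pos=(-8,1), heading=90, pen down
PU: pen up
FD 3: (-8,1) -> (-8,4) [heading=90, move]
FD 8: (-8,4) -> (-8,12) [heading=90, move]
PD: pen down
FD 17: (-8,12) -> (-8,29) [heading=90, draw]
REPEAT 5 [
  -- iteration 1/5 --
  FD 3: (-8,29) -> (-8,32) [heading=90, draw]
  PU: pen up
  RT 135: heading 90 -> 315
  -- iteration 2/5 --
  FD 3: (-8,32) -> (-5.879,29.879) [heading=315, move]
  PU: pen up
  RT 135: heading 315 -> 180
  -- iteration 3/5 --
  FD 3: (-5.879,29.879) -> (-8.879,29.879) [heading=180, move]
  PU: pen up
  RT 135: heading 180 -> 45
  -- iteration 4/5 --
  FD 3: (-8.879,29.879) -> (-6.757,32) [heading=45, move]
  PU: pen up
  RT 135: heading 45 -> 270
  -- iteration 5/5 --
  FD 3: (-6.757,32) -> (-6.757,29) [heading=270, move]
  PU: pen up
  RT 135: heading 270 -> 135
]
FD 10: (-6.757,29) -> (-13.828,36.071) [heading=135, move]
PD: pen down
FD 15: (-13.828,36.071) -> (-24.435,46.678) [heading=135, draw]
FD 3: (-24.435,46.678) -> (-26.556,48.799) [heading=135, draw]
FD 9: (-26.556,48.799) -> (-32.92,55.163) [heading=135, draw]
Final: pos=(-32.92,55.163), heading=135, 5 segment(s) drawn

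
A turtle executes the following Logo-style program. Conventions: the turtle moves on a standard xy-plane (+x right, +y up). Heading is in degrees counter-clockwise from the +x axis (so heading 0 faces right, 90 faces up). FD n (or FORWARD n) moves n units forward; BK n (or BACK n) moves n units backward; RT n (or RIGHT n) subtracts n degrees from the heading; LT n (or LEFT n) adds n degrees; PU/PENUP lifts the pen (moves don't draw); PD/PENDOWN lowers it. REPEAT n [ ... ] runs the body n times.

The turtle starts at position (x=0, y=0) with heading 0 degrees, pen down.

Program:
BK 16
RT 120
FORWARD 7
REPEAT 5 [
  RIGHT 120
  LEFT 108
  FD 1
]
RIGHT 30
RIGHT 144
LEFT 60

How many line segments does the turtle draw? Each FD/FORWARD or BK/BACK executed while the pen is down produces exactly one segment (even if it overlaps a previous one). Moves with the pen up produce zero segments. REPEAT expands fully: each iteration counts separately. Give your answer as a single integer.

Answer: 7

Derivation:
Executing turtle program step by step:
Start: pos=(0,0), heading=0, pen down
BK 16: (0,0) -> (-16,0) [heading=0, draw]
RT 120: heading 0 -> 240
FD 7: (-16,0) -> (-19.5,-6.062) [heading=240, draw]
REPEAT 5 [
  -- iteration 1/5 --
  RT 120: heading 240 -> 120
  LT 108: heading 120 -> 228
  FD 1: (-19.5,-6.062) -> (-20.169,-6.805) [heading=228, draw]
  -- iteration 2/5 --
  RT 120: heading 228 -> 108
  LT 108: heading 108 -> 216
  FD 1: (-20.169,-6.805) -> (-20.978,-7.393) [heading=216, draw]
  -- iteration 3/5 --
  RT 120: heading 216 -> 96
  LT 108: heading 96 -> 204
  FD 1: (-20.978,-7.393) -> (-21.892,-7.8) [heading=204, draw]
  -- iteration 4/5 --
  RT 120: heading 204 -> 84
  LT 108: heading 84 -> 192
  FD 1: (-21.892,-7.8) -> (-22.87,-8.008) [heading=192, draw]
  -- iteration 5/5 --
  RT 120: heading 192 -> 72
  LT 108: heading 72 -> 180
  FD 1: (-22.87,-8.008) -> (-23.87,-8.008) [heading=180, draw]
]
RT 30: heading 180 -> 150
RT 144: heading 150 -> 6
LT 60: heading 6 -> 66
Final: pos=(-23.87,-8.008), heading=66, 7 segment(s) drawn
Segments drawn: 7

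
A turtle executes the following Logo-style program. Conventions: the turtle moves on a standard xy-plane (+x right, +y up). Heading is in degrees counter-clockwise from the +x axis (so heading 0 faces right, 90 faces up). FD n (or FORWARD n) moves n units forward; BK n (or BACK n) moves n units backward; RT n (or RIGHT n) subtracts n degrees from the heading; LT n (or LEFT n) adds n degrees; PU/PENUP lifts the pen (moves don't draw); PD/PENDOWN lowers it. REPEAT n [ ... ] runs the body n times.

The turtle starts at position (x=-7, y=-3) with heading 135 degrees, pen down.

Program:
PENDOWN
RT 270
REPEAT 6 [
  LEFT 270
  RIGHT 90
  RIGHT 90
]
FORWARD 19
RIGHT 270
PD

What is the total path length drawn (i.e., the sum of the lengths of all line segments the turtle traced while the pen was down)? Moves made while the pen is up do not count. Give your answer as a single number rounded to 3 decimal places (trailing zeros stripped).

Executing turtle program step by step:
Start: pos=(-7,-3), heading=135, pen down
PD: pen down
RT 270: heading 135 -> 225
REPEAT 6 [
  -- iteration 1/6 --
  LT 270: heading 225 -> 135
  RT 90: heading 135 -> 45
  RT 90: heading 45 -> 315
  -- iteration 2/6 --
  LT 270: heading 315 -> 225
  RT 90: heading 225 -> 135
  RT 90: heading 135 -> 45
  -- iteration 3/6 --
  LT 270: heading 45 -> 315
  RT 90: heading 315 -> 225
  RT 90: heading 225 -> 135
  -- iteration 4/6 --
  LT 270: heading 135 -> 45
  RT 90: heading 45 -> 315
  RT 90: heading 315 -> 225
  -- iteration 5/6 --
  LT 270: heading 225 -> 135
  RT 90: heading 135 -> 45
  RT 90: heading 45 -> 315
  -- iteration 6/6 --
  LT 270: heading 315 -> 225
  RT 90: heading 225 -> 135
  RT 90: heading 135 -> 45
]
FD 19: (-7,-3) -> (6.435,10.435) [heading=45, draw]
RT 270: heading 45 -> 135
PD: pen down
Final: pos=(6.435,10.435), heading=135, 1 segment(s) drawn

Segment lengths:
  seg 1: (-7,-3) -> (6.435,10.435), length = 19
Total = 19

Answer: 19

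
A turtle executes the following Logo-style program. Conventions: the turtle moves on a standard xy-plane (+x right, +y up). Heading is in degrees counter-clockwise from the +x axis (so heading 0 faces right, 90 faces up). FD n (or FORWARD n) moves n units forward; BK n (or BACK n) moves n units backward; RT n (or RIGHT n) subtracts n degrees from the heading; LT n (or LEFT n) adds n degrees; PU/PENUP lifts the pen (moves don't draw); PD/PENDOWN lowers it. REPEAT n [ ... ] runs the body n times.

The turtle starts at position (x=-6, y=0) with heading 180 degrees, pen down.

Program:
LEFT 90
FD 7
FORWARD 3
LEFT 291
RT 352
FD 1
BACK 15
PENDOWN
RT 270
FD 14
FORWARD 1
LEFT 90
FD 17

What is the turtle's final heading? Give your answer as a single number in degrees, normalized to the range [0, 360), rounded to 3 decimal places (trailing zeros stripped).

Answer: 29

Derivation:
Executing turtle program step by step:
Start: pos=(-6,0), heading=180, pen down
LT 90: heading 180 -> 270
FD 7: (-6,0) -> (-6,-7) [heading=270, draw]
FD 3: (-6,-7) -> (-6,-10) [heading=270, draw]
LT 291: heading 270 -> 201
RT 352: heading 201 -> 209
FD 1: (-6,-10) -> (-6.875,-10.485) [heading=209, draw]
BK 15: (-6.875,-10.485) -> (6.245,-3.213) [heading=209, draw]
PD: pen down
RT 270: heading 209 -> 299
FD 14: (6.245,-3.213) -> (13.032,-15.457) [heading=299, draw]
FD 1: (13.032,-15.457) -> (13.517,-16.332) [heading=299, draw]
LT 90: heading 299 -> 29
FD 17: (13.517,-16.332) -> (28.385,-8.09) [heading=29, draw]
Final: pos=(28.385,-8.09), heading=29, 7 segment(s) drawn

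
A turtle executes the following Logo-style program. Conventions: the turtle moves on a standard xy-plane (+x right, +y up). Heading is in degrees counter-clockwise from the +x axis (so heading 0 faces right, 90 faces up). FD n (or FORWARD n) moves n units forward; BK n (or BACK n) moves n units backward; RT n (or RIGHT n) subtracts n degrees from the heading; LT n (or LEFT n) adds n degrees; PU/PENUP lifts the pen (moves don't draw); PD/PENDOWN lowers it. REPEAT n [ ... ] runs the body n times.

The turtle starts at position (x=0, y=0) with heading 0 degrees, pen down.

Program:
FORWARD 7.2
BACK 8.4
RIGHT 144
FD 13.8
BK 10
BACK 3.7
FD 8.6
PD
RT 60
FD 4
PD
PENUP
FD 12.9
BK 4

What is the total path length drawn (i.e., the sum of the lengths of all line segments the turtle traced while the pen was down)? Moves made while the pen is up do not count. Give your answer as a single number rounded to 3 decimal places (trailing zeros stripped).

Answer: 55.7

Derivation:
Executing turtle program step by step:
Start: pos=(0,0), heading=0, pen down
FD 7.2: (0,0) -> (7.2,0) [heading=0, draw]
BK 8.4: (7.2,0) -> (-1.2,0) [heading=0, draw]
RT 144: heading 0 -> 216
FD 13.8: (-1.2,0) -> (-12.364,-8.111) [heading=216, draw]
BK 10: (-12.364,-8.111) -> (-4.274,-2.234) [heading=216, draw]
BK 3.7: (-4.274,-2.234) -> (-1.281,-0.059) [heading=216, draw]
FD 8.6: (-1.281,-0.059) -> (-8.238,-5.114) [heading=216, draw]
PD: pen down
RT 60: heading 216 -> 156
FD 4: (-8.238,-5.114) -> (-11.893,-3.487) [heading=156, draw]
PD: pen down
PU: pen up
FD 12.9: (-11.893,-3.487) -> (-23.677,1.76) [heading=156, move]
BK 4: (-23.677,1.76) -> (-20.023,0.133) [heading=156, move]
Final: pos=(-20.023,0.133), heading=156, 7 segment(s) drawn

Segment lengths:
  seg 1: (0,0) -> (7.2,0), length = 7.2
  seg 2: (7.2,0) -> (-1.2,0), length = 8.4
  seg 3: (-1.2,0) -> (-12.364,-8.111), length = 13.8
  seg 4: (-12.364,-8.111) -> (-4.274,-2.234), length = 10
  seg 5: (-4.274,-2.234) -> (-1.281,-0.059), length = 3.7
  seg 6: (-1.281,-0.059) -> (-8.238,-5.114), length = 8.6
  seg 7: (-8.238,-5.114) -> (-11.893,-3.487), length = 4
Total = 55.7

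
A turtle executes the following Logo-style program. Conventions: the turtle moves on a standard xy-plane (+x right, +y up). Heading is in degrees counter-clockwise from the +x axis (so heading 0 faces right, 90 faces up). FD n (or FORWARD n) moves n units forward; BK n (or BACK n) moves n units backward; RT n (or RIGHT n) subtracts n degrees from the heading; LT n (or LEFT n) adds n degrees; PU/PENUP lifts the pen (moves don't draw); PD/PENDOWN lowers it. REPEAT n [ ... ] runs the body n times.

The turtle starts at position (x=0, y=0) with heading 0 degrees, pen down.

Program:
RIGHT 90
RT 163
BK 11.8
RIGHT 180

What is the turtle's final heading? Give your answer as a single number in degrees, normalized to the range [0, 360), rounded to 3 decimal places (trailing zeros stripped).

Executing turtle program step by step:
Start: pos=(0,0), heading=0, pen down
RT 90: heading 0 -> 270
RT 163: heading 270 -> 107
BK 11.8: (0,0) -> (3.45,-11.284) [heading=107, draw]
RT 180: heading 107 -> 287
Final: pos=(3.45,-11.284), heading=287, 1 segment(s) drawn

Answer: 287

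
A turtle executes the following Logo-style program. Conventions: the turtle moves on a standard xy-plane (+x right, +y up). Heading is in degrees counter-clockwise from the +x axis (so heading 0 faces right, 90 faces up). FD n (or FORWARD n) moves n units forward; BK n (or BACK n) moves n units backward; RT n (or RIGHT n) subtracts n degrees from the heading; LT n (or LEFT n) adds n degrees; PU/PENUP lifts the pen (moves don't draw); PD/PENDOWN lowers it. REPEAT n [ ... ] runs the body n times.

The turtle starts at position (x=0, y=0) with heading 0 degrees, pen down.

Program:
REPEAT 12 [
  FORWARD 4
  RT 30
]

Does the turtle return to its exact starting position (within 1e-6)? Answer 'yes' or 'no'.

Answer: yes

Derivation:
Executing turtle program step by step:
Start: pos=(0,0), heading=0, pen down
REPEAT 12 [
  -- iteration 1/12 --
  FD 4: (0,0) -> (4,0) [heading=0, draw]
  RT 30: heading 0 -> 330
  -- iteration 2/12 --
  FD 4: (4,0) -> (7.464,-2) [heading=330, draw]
  RT 30: heading 330 -> 300
  -- iteration 3/12 --
  FD 4: (7.464,-2) -> (9.464,-5.464) [heading=300, draw]
  RT 30: heading 300 -> 270
  -- iteration 4/12 --
  FD 4: (9.464,-5.464) -> (9.464,-9.464) [heading=270, draw]
  RT 30: heading 270 -> 240
  -- iteration 5/12 --
  FD 4: (9.464,-9.464) -> (7.464,-12.928) [heading=240, draw]
  RT 30: heading 240 -> 210
  -- iteration 6/12 --
  FD 4: (7.464,-12.928) -> (4,-14.928) [heading=210, draw]
  RT 30: heading 210 -> 180
  -- iteration 7/12 --
  FD 4: (4,-14.928) -> (0,-14.928) [heading=180, draw]
  RT 30: heading 180 -> 150
  -- iteration 8/12 --
  FD 4: (0,-14.928) -> (-3.464,-12.928) [heading=150, draw]
  RT 30: heading 150 -> 120
  -- iteration 9/12 --
  FD 4: (-3.464,-12.928) -> (-5.464,-9.464) [heading=120, draw]
  RT 30: heading 120 -> 90
  -- iteration 10/12 --
  FD 4: (-5.464,-9.464) -> (-5.464,-5.464) [heading=90, draw]
  RT 30: heading 90 -> 60
  -- iteration 11/12 --
  FD 4: (-5.464,-5.464) -> (-3.464,-2) [heading=60, draw]
  RT 30: heading 60 -> 30
  -- iteration 12/12 --
  FD 4: (-3.464,-2) -> (0,0) [heading=30, draw]
  RT 30: heading 30 -> 0
]
Final: pos=(0,0), heading=0, 12 segment(s) drawn

Start position: (0, 0)
Final position: (0, 0)
Distance = 0; < 1e-6 -> CLOSED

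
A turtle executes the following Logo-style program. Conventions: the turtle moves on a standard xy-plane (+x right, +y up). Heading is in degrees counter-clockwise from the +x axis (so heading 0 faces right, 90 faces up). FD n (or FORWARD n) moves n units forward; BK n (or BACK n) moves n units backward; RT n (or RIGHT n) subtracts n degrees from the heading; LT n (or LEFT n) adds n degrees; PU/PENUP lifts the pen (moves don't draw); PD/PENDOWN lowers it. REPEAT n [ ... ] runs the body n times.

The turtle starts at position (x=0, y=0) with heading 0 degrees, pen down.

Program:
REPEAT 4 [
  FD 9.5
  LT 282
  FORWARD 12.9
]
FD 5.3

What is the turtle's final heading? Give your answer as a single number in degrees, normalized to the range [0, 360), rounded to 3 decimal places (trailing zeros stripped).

Answer: 48

Derivation:
Executing turtle program step by step:
Start: pos=(0,0), heading=0, pen down
REPEAT 4 [
  -- iteration 1/4 --
  FD 9.5: (0,0) -> (9.5,0) [heading=0, draw]
  LT 282: heading 0 -> 282
  FD 12.9: (9.5,0) -> (12.182,-12.618) [heading=282, draw]
  -- iteration 2/4 --
  FD 9.5: (12.182,-12.618) -> (14.157,-21.911) [heading=282, draw]
  LT 282: heading 282 -> 204
  FD 12.9: (14.157,-21.911) -> (2.372,-27.157) [heading=204, draw]
  -- iteration 3/4 --
  FD 9.5: (2.372,-27.157) -> (-6.306,-31.021) [heading=204, draw]
  LT 282: heading 204 -> 126
  FD 12.9: (-6.306,-31.021) -> (-13.889,-20.585) [heading=126, draw]
  -- iteration 4/4 --
  FD 9.5: (-13.889,-20.585) -> (-19.473,-12.899) [heading=126, draw]
  LT 282: heading 126 -> 48
  FD 12.9: (-19.473,-12.899) -> (-10.841,-3.313) [heading=48, draw]
]
FD 5.3: (-10.841,-3.313) -> (-7.294,0.626) [heading=48, draw]
Final: pos=(-7.294,0.626), heading=48, 9 segment(s) drawn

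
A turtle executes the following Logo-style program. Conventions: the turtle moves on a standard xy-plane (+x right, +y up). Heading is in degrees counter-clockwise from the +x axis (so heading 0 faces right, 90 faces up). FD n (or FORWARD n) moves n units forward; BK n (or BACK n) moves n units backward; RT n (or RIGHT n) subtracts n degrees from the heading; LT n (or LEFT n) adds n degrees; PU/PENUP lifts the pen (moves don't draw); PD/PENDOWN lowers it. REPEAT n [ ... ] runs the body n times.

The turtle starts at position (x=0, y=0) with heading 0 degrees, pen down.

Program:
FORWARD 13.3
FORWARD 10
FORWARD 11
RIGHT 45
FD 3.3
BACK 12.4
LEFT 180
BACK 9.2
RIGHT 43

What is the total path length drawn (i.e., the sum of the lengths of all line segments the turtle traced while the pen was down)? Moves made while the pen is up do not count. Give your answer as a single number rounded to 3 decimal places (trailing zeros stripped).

Executing turtle program step by step:
Start: pos=(0,0), heading=0, pen down
FD 13.3: (0,0) -> (13.3,0) [heading=0, draw]
FD 10: (13.3,0) -> (23.3,0) [heading=0, draw]
FD 11: (23.3,0) -> (34.3,0) [heading=0, draw]
RT 45: heading 0 -> 315
FD 3.3: (34.3,0) -> (36.633,-2.333) [heading=315, draw]
BK 12.4: (36.633,-2.333) -> (27.865,6.435) [heading=315, draw]
LT 180: heading 315 -> 135
BK 9.2: (27.865,6.435) -> (34.371,-0.071) [heading=135, draw]
RT 43: heading 135 -> 92
Final: pos=(34.371,-0.071), heading=92, 6 segment(s) drawn

Segment lengths:
  seg 1: (0,0) -> (13.3,0), length = 13.3
  seg 2: (13.3,0) -> (23.3,0), length = 10
  seg 3: (23.3,0) -> (34.3,0), length = 11
  seg 4: (34.3,0) -> (36.633,-2.333), length = 3.3
  seg 5: (36.633,-2.333) -> (27.865,6.435), length = 12.4
  seg 6: (27.865,6.435) -> (34.371,-0.071), length = 9.2
Total = 59.2

Answer: 59.2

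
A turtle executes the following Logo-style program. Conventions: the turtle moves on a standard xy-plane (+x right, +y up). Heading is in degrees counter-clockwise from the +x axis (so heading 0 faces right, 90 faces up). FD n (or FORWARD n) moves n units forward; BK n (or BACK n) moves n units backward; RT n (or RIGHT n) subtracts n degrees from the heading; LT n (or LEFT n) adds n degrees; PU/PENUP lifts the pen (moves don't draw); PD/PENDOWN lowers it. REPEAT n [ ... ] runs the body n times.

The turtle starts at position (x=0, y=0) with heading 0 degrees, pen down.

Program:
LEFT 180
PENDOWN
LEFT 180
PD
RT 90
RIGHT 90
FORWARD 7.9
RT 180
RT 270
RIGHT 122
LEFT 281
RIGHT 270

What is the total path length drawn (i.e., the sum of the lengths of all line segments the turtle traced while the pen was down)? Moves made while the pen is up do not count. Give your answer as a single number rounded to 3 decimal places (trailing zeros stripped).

Executing turtle program step by step:
Start: pos=(0,0), heading=0, pen down
LT 180: heading 0 -> 180
PD: pen down
LT 180: heading 180 -> 0
PD: pen down
RT 90: heading 0 -> 270
RT 90: heading 270 -> 180
FD 7.9: (0,0) -> (-7.9,0) [heading=180, draw]
RT 180: heading 180 -> 0
RT 270: heading 0 -> 90
RT 122: heading 90 -> 328
LT 281: heading 328 -> 249
RT 270: heading 249 -> 339
Final: pos=(-7.9,0), heading=339, 1 segment(s) drawn

Segment lengths:
  seg 1: (0,0) -> (-7.9,0), length = 7.9
Total = 7.9

Answer: 7.9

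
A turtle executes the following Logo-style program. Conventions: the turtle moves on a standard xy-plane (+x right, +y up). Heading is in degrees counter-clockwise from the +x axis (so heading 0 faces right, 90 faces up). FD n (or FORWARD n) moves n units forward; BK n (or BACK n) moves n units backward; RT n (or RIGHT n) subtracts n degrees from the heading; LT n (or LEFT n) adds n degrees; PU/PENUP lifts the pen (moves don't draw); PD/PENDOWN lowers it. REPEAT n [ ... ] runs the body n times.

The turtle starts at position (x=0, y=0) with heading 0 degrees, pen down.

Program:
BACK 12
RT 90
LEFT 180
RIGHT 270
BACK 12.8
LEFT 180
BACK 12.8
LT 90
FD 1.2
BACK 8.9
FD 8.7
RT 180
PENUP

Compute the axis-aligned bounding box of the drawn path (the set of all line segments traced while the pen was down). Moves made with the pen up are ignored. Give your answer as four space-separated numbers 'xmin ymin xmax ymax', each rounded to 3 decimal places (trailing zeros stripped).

Answer: -12 -7.7 0.8 1.2

Derivation:
Executing turtle program step by step:
Start: pos=(0,0), heading=0, pen down
BK 12: (0,0) -> (-12,0) [heading=0, draw]
RT 90: heading 0 -> 270
LT 180: heading 270 -> 90
RT 270: heading 90 -> 180
BK 12.8: (-12,0) -> (0.8,0) [heading=180, draw]
LT 180: heading 180 -> 0
BK 12.8: (0.8,0) -> (-12,0) [heading=0, draw]
LT 90: heading 0 -> 90
FD 1.2: (-12,0) -> (-12,1.2) [heading=90, draw]
BK 8.9: (-12,1.2) -> (-12,-7.7) [heading=90, draw]
FD 8.7: (-12,-7.7) -> (-12,1) [heading=90, draw]
RT 180: heading 90 -> 270
PU: pen up
Final: pos=(-12,1), heading=270, 6 segment(s) drawn

Segment endpoints: x in {-12, 0, 0.8}, y in {-7.7, 0, 0, 1, 1.2}
xmin=-12, ymin=-7.7, xmax=0.8, ymax=1.2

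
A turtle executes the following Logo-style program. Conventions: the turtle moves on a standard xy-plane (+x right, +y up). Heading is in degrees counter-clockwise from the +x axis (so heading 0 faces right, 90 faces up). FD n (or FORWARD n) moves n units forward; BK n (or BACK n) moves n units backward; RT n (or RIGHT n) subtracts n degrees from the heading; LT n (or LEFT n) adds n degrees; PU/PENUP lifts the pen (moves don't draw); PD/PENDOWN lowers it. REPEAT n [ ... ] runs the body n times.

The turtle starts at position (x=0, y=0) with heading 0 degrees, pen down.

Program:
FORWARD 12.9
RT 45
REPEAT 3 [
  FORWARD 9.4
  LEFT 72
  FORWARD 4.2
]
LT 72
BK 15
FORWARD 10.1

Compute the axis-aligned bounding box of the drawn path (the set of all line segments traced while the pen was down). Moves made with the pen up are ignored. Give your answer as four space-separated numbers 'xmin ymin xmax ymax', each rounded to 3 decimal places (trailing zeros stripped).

Answer: 0 -6.647 32.199 26.982

Derivation:
Executing turtle program step by step:
Start: pos=(0,0), heading=0, pen down
FD 12.9: (0,0) -> (12.9,0) [heading=0, draw]
RT 45: heading 0 -> 315
REPEAT 3 [
  -- iteration 1/3 --
  FD 9.4: (12.9,0) -> (19.547,-6.647) [heading=315, draw]
  LT 72: heading 315 -> 27
  FD 4.2: (19.547,-6.647) -> (23.289,-4.74) [heading=27, draw]
  -- iteration 2/3 --
  FD 9.4: (23.289,-4.74) -> (31.664,-0.473) [heading=27, draw]
  LT 72: heading 27 -> 99
  FD 4.2: (31.664,-0.473) -> (31.007,3.676) [heading=99, draw]
  -- iteration 3/3 --
  FD 9.4: (31.007,3.676) -> (29.537,12.96) [heading=99, draw]
  LT 72: heading 99 -> 171
  FD 4.2: (29.537,12.96) -> (25.389,13.617) [heading=171, draw]
]
LT 72: heading 171 -> 243
BK 15: (25.389,13.617) -> (32.199,26.982) [heading=243, draw]
FD 10.1: (32.199,26.982) -> (27.613,17.983) [heading=243, draw]
Final: pos=(27.613,17.983), heading=243, 9 segment(s) drawn

Segment endpoints: x in {0, 12.9, 19.547, 23.289, 25.389, 27.613, 29.537, 31.007, 31.664, 32.199}, y in {-6.647, -4.74, -0.473, 0, 3.676, 12.96, 13.617, 17.983, 26.982}
xmin=0, ymin=-6.647, xmax=32.199, ymax=26.982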